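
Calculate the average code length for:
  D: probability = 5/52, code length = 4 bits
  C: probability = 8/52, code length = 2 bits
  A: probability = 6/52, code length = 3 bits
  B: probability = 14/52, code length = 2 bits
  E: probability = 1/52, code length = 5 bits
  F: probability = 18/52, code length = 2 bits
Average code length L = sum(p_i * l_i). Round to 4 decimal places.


Weighted contributions p_i * l_i:
  D: (5/52) * 4 = 20/52
  C: (8/52) * 2 = 16/52
  A: (6/52) * 3 = 18/52
  B: (14/52) * 2 = 28/52
  E: (1/52) * 5 = 5/52
  F: (18/52) * 2 = 36/52
Sum = (20 + 16 + 18 + 28 + 5 + 36)/52 = 123/52

L = 123/52 = 2.3654 bits/symbol


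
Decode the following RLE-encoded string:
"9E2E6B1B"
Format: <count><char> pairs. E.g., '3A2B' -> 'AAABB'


Expanding each <count><char> pair:
  9E -> 'EEEEEEEEE'
  2E -> 'EE'
  6B -> 'BBBBBB'
  1B -> 'B'

Decoded = EEEEEEEEEEEBBBBBBB


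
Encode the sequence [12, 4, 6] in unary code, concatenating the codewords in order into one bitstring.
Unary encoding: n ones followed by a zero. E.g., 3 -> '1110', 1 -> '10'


Encode each number as n ones followed by a terminating 0:
  12 -> 1111111111110 (13 bits)
  4 -> 11110 (5 bits)
  6 -> 1111110 (7 bits)
Total length = 13 + 5 + 7 = 25 bits.

Unary([12, 4, 6]) = 1111111111110111101111110 (25 bits)


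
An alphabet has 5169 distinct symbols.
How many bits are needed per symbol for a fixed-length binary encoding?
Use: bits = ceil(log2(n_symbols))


log2(5169) = 12.3357
Bracket: 2^12 = 4096 < 5169 <= 2^13 = 8192
So ceil(log2(5169)) = 13

bits = ceil(log2(5169)) = ceil(12.3357) = 13 bits


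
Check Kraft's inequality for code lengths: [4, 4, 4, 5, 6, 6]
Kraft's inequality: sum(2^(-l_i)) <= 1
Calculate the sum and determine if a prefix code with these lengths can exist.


Sum = 2^(-4) + 2^(-4) + 2^(-4) + 2^(-5) + 2^(-6) + 2^(-6)
    = 0.0625 + 0.0625 + 0.0625 + 0.03125 + 0.015625 + 0.015625
    = 16/64 = 0.25
Since 0.25 <= 1, Kraft's inequality IS satisfied.
A prefix code with these lengths CAN exist.

Kraft sum = 0.25. Satisfied.


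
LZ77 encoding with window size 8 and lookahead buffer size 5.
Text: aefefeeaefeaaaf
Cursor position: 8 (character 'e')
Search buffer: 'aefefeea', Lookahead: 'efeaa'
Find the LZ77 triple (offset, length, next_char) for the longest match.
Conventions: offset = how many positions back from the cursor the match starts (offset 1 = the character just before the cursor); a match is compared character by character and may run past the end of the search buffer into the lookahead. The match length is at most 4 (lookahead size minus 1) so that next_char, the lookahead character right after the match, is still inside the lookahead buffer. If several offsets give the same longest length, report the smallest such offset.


Try each offset into the search buffer:
  offset=1 (pos 7, char 'a'): match length 0
  offset=2 (pos 6, char 'e'): match length 1
  offset=3 (pos 5, char 'e'): match length 1
  offset=4 (pos 4, char 'f'): match length 0
  offset=5 (pos 3, char 'e'): match length 3
  offset=6 (pos 2, char 'f'): match length 0
  offset=7 (pos 1, char 'e'): match length 3
  offset=8 (pos 0, char 'a'): match length 0
Longest match has length 3, found at offsets 5, 7; take the smallest, offset 5.
next_char = character at position 8 + 3 = 11 -> 'a'

Best match: offset=5, length=3 (matching 'efe' starting at position 3)
LZ77 triple: (5, 3, 'a')


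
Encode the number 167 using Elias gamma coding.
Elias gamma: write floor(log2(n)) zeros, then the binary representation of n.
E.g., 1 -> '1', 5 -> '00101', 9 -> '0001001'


num_bits = floor(log2(167)) + 1 = 8
leading_zeros = num_bits - 1 = 7
binary(167) = 10100111

Elias gamma(167) = '0000000' + '10100111' = 000000010100111 (15 bits)


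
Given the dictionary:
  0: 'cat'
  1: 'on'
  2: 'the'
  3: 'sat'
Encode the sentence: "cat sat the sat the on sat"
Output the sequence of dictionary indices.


Look up each word in the dictionary:
  'cat' -> 0
  'sat' -> 3
  'the' -> 2
  'sat' -> 3
  'the' -> 2
  'on' -> 1
  'sat' -> 3

Encoded: [0, 3, 2, 3, 2, 1, 3]


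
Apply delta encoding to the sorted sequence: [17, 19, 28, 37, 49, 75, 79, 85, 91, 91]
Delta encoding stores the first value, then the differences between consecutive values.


First value: 17
Deltas:
  19 - 17 = 2
  28 - 19 = 9
  37 - 28 = 9
  49 - 37 = 12
  75 - 49 = 26
  79 - 75 = 4
  85 - 79 = 6
  91 - 85 = 6
  91 - 91 = 0


Delta encoded: [17, 2, 9, 9, 12, 26, 4, 6, 6, 0]


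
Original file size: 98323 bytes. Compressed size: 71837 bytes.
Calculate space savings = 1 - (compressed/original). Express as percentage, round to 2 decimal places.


ratio = compressed/original = 71837/98323 = 0.730623
savings = 1 - ratio = 1 - 0.730623 = 0.269377
as a percentage: 0.269377 * 100 = 26.94%

Space savings = 1 - 71837/98323 = 26.94%


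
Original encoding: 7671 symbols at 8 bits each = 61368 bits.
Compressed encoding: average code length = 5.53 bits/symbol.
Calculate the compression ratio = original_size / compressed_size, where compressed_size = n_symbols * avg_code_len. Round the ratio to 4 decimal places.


original_size = n_symbols * orig_bits = 7671 * 8 = 61368 bits
compressed_size = n_symbols * avg_code_len = 7671 * 5.53 = 42420.63 bits
ratio = original_size / compressed_size = 61368 / 42420.63 = 1.4467

Compression ratio = 1.4467


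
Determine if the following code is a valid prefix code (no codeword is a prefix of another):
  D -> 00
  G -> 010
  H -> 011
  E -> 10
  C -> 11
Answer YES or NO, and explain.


Checking each pair (does one codeword prefix another?):
  D='00' vs G='010': no prefix
  D='00' vs H='011': no prefix
  D='00' vs E='10': no prefix
  D='00' vs C='11': no prefix
  G='010' vs D='00': no prefix
  G='010' vs H='011': no prefix
  G='010' vs E='10': no prefix
  G='010' vs C='11': no prefix
  H='011' vs D='00': no prefix
  H='011' vs G='010': no prefix
  H='011' vs E='10': no prefix
  H='011' vs C='11': no prefix
  E='10' vs D='00': no prefix
  E='10' vs G='010': no prefix
  E='10' vs H='011': no prefix
  E='10' vs C='11': no prefix
  C='11' vs D='00': no prefix
  C='11' vs G='010': no prefix
  C='11' vs H='011': no prefix
  C='11' vs E='10': no prefix
No violation found over all pairs.

YES -- this is a valid prefix code. No codeword is a prefix of any other codeword.


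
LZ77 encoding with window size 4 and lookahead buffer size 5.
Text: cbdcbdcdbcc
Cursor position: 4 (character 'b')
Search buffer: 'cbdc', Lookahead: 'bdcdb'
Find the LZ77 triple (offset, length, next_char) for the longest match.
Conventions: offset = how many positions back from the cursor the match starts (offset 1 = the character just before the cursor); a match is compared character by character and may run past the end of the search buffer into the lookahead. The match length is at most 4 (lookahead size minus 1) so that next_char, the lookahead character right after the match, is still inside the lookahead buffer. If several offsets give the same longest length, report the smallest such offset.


Try each offset into the search buffer:
  offset=1 (pos 3, char 'c'): match length 0
  offset=2 (pos 2, char 'd'): match length 0
  offset=3 (pos 1, char 'b'): match length 3
  offset=4 (pos 0, char 'c'): match length 0
Longest match has length 3 at offset 3.
next_char = character at position 4 + 3 = 7 -> 'd'

Best match: offset=3, length=3 (matching 'bdc' starting at position 1)
LZ77 triple: (3, 3, 'd')


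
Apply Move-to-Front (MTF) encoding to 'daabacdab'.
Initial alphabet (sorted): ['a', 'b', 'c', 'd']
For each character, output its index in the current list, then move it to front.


MTF encoding:
'd': index 3 in ['a', 'b', 'c', 'd'] -> ['d', 'a', 'b', 'c']
'a': index 1 in ['d', 'a', 'b', 'c'] -> ['a', 'd', 'b', 'c']
'a': index 0 in ['a', 'd', 'b', 'c'] -> ['a', 'd', 'b', 'c']
'b': index 2 in ['a', 'd', 'b', 'c'] -> ['b', 'a', 'd', 'c']
'a': index 1 in ['b', 'a', 'd', 'c'] -> ['a', 'b', 'd', 'c']
'c': index 3 in ['a', 'b', 'd', 'c'] -> ['c', 'a', 'b', 'd']
'd': index 3 in ['c', 'a', 'b', 'd'] -> ['d', 'c', 'a', 'b']
'a': index 2 in ['d', 'c', 'a', 'b'] -> ['a', 'd', 'c', 'b']
'b': index 3 in ['a', 'd', 'c', 'b'] -> ['b', 'a', 'd', 'c']


Output: [3, 1, 0, 2, 1, 3, 3, 2, 3]


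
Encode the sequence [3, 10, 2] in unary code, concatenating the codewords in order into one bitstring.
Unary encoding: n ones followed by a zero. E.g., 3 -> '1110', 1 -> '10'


Encode each number as n ones followed by a terminating 0:
  3 -> 1110 (4 bits)
  10 -> 11111111110 (11 bits)
  2 -> 110 (3 bits)
Total length = 4 + 11 + 3 = 18 bits.

Unary([3, 10, 2]) = 111011111111110110 (18 bits)


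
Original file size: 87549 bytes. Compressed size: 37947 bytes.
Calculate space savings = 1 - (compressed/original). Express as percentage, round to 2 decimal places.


ratio = compressed/original = 37947/87549 = 0.433437
savings = 1 - ratio = 1 - 0.433437 = 0.566563
as a percentage: 0.566563 * 100 = 56.66%

Space savings = 1 - 37947/87549 = 56.66%


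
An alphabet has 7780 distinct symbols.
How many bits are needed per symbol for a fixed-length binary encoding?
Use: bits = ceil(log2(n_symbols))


log2(7780) = 12.9256
Bracket: 2^12 = 4096 < 7780 <= 2^13 = 8192
So ceil(log2(7780)) = 13

bits = ceil(log2(7780)) = ceil(12.9256) = 13 bits


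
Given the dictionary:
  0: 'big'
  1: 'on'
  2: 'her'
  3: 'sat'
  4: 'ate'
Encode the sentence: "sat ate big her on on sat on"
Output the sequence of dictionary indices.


Look up each word in the dictionary:
  'sat' -> 3
  'ate' -> 4
  'big' -> 0
  'her' -> 2
  'on' -> 1
  'on' -> 1
  'sat' -> 3
  'on' -> 1

Encoded: [3, 4, 0, 2, 1, 1, 3, 1]


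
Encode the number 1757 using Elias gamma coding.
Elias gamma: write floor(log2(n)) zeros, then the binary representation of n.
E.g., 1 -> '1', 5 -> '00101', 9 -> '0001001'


num_bits = floor(log2(1757)) + 1 = 11
leading_zeros = num_bits - 1 = 10
binary(1757) = 11011011101

Elias gamma(1757) = '0000000000' + '11011011101' = 000000000011011011101 (21 bits)


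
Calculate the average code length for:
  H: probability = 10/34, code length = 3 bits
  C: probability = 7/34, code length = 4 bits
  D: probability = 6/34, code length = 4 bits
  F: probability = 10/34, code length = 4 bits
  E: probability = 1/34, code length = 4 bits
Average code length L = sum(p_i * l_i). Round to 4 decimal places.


Weighted contributions p_i * l_i:
  H: (10/34) * 3 = 30/34
  C: (7/34) * 4 = 28/34
  D: (6/34) * 4 = 24/34
  F: (10/34) * 4 = 40/34
  E: (1/34) * 4 = 4/34
Sum = (30 + 28 + 24 + 40 + 4)/34 = 126/34

L = 126/34 = 3.7059 bits/symbol


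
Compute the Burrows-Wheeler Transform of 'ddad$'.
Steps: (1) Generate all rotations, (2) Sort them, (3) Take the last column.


Rotations (sorted):
  0: $ddad -> last char: d
  1: ad$dd -> last char: d
  2: d$dda -> last char: a
  3: dad$d -> last char: d
  4: ddad$ -> last char: $


BWT = ddad$


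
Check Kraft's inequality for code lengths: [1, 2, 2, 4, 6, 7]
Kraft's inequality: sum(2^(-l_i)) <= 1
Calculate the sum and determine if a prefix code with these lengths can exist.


Sum = 2^(-1) + 2^(-2) + 2^(-2) + 2^(-4) + 2^(-6) + 2^(-7)
    = 0.5 + 0.25 + 0.25 + 0.0625 + 0.015625 + 0.0078125
    = 139/128 = 1.0859375
Since 1.0859375 > 1, Kraft's inequality is NOT satisfied.
A prefix code with these lengths CANNOT exist.

Kraft sum = 1.0859375. Not satisfied.


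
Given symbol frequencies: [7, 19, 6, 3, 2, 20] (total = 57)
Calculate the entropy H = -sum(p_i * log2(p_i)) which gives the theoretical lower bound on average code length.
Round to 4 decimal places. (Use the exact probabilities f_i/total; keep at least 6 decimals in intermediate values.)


Per-symbol terms -p_i * log2(p_i) with p_i = f_i/57:
  p = 7/57 = 0.122807: log2(p) = -3.025535, -p*log2(p) = 0.371557
  p = 19/57 = 0.333333: log2(p) = -1.584963, -p*log2(p) = 0.528321
  p = 6/57 = 0.105263: log2(p) = -3.247928, -p*log2(p) = 0.341887
  p = 3/57 = 0.052632: log2(p) = -4.247928, -p*log2(p) = 0.223575
  p = 2/57 = 0.035088: log2(p) = -4.832890, -p*log2(p) = 0.169575
  p = 20/57 = 0.350877: log2(p) = -1.510962, -p*log2(p) = 0.530162
H = 0.371557 + 0.528321 + 0.341887 + 0.223575 + 0.169575 + 0.530162 = 2.165077

H = 2.1651 bits/symbol


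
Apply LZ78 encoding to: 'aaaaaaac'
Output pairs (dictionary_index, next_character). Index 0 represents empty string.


LZ78 encoding steps:
Dictionary: {0: ''}
Step 1: w='' (idx 0), next='a' -> output (0, 'a'), add 'a' as idx 1
Step 2: w='a' (idx 1), next='a' -> output (1, 'a'), add 'aa' as idx 2
Step 3: w='aa' (idx 2), next='a' -> output (2, 'a'), add 'aaa' as idx 3
Step 4: w='a' (idx 1), next='c' -> output (1, 'c'), add 'ac' as idx 4


Encoded: [(0, 'a'), (1, 'a'), (2, 'a'), (1, 'c')]


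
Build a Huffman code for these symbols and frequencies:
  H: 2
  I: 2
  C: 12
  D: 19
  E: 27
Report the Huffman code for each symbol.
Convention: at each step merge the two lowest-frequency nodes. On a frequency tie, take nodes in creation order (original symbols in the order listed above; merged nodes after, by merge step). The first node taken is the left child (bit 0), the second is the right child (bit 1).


Huffman tree construction:
Step 1: Merge H(2) + I(2) = 4
Step 2: Merge (H+I)(4) + C(12) = 16
Step 3: Merge ((H+I)+C)(16) + D(19) = 35
Step 4: Merge E(27) + (((H+I)+C)+D)(35) = 62
Read each symbol's code off the tree from the root (left child = 0, right child = 1).

Codes:
  H: 1000 (length 4)
  I: 1001 (length 4)
  C: 101 (length 3)
  D: 11 (length 2)
  E: 0 (length 1)
Average code length: 117/62 = 1.8871 bits/symbol


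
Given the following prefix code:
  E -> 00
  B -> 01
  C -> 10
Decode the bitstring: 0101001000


Decoding step by step:
Bits 01 -> B
Bits 01 -> B
Bits 00 -> E
Bits 10 -> C
Bits 00 -> E


Decoded message: BBECE


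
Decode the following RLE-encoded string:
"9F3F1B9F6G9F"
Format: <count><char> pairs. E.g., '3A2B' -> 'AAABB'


Expanding each <count><char> pair:
  9F -> 'FFFFFFFFF'
  3F -> 'FFF'
  1B -> 'B'
  9F -> 'FFFFFFFFF'
  6G -> 'GGGGGG'
  9F -> 'FFFFFFFFF'

Decoded = FFFFFFFFFFFFBFFFFFFFFFGGGGGGFFFFFFFFF


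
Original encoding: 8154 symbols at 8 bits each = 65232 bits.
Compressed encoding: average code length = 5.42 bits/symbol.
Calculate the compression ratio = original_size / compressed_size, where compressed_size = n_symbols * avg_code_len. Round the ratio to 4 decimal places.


original_size = n_symbols * orig_bits = 8154 * 8 = 65232 bits
compressed_size = n_symbols * avg_code_len = 8154 * 5.42 = 44194.68 bits
ratio = original_size / compressed_size = 65232 / 44194.68 = 1.476

Compression ratio = 1.476


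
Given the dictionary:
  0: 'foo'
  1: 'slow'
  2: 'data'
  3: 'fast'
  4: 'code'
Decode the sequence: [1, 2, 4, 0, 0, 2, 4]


Look up each index in the dictionary:
  1 -> 'slow'
  2 -> 'data'
  4 -> 'code'
  0 -> 'foo'
  0 -> 'foo'
  2 -> 'data'
  4 -> 'code'

Decoded: "slow data code foo foo data code"


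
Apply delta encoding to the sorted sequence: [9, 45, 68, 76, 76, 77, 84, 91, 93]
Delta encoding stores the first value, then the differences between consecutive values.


First value: 9
Deltas:
  45 - 9 = 36
  68 - 45 = 23
  76 - 68 = 8
  76 - 76 = 0
  77 - 76 = 1
  84 - 77 = 7
  91 - 84 = 7
  93 - 91 = 2


Delta encoded: [9, 36, 23, 8, 0, 1, 7, 7, 2]


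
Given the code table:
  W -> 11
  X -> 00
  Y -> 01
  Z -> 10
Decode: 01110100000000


Decoding:
01 -> Y
11 -> W
01 -> Y
00 -> X
00 -> X
00 -> X
00 -> X


Result: YWYXXXX


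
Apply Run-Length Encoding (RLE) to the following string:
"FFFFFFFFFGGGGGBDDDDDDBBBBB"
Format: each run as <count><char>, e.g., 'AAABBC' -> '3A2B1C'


Scanning runs left to right:
  i=0: run of 'F' x 9 -> '9F'
  i=9: run of 'G' x 5 -> '5G'
  i=14: run of 'B' x 1 -> '1B'
  i=15: run of 'D' x 6 -> '6D'
  i=21: run of 'B' x 5 -> '5B'

RLE = 9F5G1B6D5B


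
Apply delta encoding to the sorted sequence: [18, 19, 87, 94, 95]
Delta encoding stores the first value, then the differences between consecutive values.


First value: 18
Deltas:
  19 - 18 = 1
  87 - 19 = 68
  94 - 87 = 7
  95 - 94 = 1


Delta encoded: [18, 1, 68, 7, 1]


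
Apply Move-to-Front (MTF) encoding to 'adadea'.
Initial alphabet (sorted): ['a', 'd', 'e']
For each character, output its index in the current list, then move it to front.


MTF encoding:
'a': index 0 in ['a', 'd', 'e'] -> ['a', 'd', 'e']
'd': index 1 in ['a', 'd', 'e'] -> ['d', 'a', 'e']
'a': index 1 in ['d', 'a', 'e'] -> ['a', 'd', 'e']
'd': index 1 in ['a', 'd', 'e'] -> ['d', 'a', 'e']
'e': index 2 in ['d', 'a', 'e'] -> ['e', 'd', 'a']
'a': index 2 in ['e', 'd', 'a'] -> ['a', 'e', 'd']


Output: [0, 1, 1, 1, 2, 2]


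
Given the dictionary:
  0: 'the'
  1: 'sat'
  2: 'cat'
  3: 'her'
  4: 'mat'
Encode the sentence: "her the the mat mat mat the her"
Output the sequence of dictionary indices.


Look up each word in the dictionary:
  'her' -> 3
  'the' -> 0
  'the' -> 0
  'mat' -> 4
  'mat' -> 4
  'mat' -> 4
  'the' -> 0
  'her' -> 3

Encoded: [3, 0, 0, 4, 4, 4, 0, 3]


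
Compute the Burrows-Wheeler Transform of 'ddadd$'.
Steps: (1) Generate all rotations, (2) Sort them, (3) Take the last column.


Rotations (sorted):
  0: $ddadd -> last char: d
  1: add$dd -> last char: d
  2: d$ddad -> last char: d
  3: dadd$d -> last char: d
  4: dd$dda -> last char: a
  5: ddadd$ -> last char: $


BWT = dddda$


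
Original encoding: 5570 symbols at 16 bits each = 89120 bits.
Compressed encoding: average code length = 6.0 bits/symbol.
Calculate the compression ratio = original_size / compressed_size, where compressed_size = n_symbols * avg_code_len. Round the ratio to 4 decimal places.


original_size = n_symbols * orig_bits = 5570 * 16 = 89120 bits
compressed_size = n_symbols * avg_code_len = 5570 * 6.0 = 33420.0 bits
ratio = original_size / compressed_size = 89120 / 33420.0 = 2.6667

Compression ratio = 2.6667


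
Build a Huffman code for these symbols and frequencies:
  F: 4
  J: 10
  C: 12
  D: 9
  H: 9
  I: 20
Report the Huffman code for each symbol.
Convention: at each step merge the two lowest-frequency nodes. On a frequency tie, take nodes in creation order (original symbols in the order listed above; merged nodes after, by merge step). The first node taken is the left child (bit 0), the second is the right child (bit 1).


Huffman tree construction:
Step 1: Merge F(4) + D(9) = 13
Step 2: Merge H(9) + J(10) = 19
Step 3: Merge C(12) + (F+D)(13) = 25
Step 4: Merge (H+J)(19) + I(20) = 39
Step 5: Merge (C+(F+D))(25) + ((H+J)+I)(39) = 64
Read each symbol's code off the tree from the root (left child = 0, right child = 1).

Codes:
  F: 010 (length 3)
  J: 101 (length 3)
  C: 00 (length 2)
  D: 011 (length 3)
  H: 100 (length 3)
  I: 11 (length 2)
Average code length: 160/64 = 2.5000 bits/symbol


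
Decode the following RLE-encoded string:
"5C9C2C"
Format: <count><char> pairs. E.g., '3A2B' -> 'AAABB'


Expanding each <count><char> pair:
  5C -> 'CCCCC'
  9C -> 'CCCCCCCCC'
  2C -> 'CC'

Decoded = CCCCCCCCCCCCCCCC


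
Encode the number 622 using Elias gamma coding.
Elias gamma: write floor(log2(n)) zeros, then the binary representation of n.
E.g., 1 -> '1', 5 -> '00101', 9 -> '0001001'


num_bits = floor(log2(622)) + 1 = 10
leading_zeros = num_bits - 1 = 9
binary(622) = 1001101110

Elias gamma(622) = '000000000' + '1001101110' = 0000000001001101110 (19 bits)


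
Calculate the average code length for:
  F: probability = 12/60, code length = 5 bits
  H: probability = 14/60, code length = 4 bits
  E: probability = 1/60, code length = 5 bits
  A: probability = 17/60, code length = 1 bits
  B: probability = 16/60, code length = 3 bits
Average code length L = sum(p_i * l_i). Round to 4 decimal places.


Weighted contributions p_i * l_i:
  F: (12/60) * 5 = 60/60
  H: (14/60) * 4 = 56/60
  E: (1/60) * 5 = 5/60
  A: (17/60) * 1 = 17/60
  B: (16/60) * 3 = 48/60
Sum = (60 + 56 + 5 + 17 + 48)/60 = 186/60

L = 186/60 = 3.1000 bits/symbol


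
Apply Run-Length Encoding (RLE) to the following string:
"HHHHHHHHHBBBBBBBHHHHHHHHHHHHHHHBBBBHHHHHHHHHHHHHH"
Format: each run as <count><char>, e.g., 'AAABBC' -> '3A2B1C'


Scanning runs left to right:
  i=0: run of 'H' x 9 -> '9H'
  i=9: run of 'B' x 7 -> '7B'
  i=16: run of 'H' x 15 -> '15H'
  i=31: run of 'B' x 4 -> '4B'
  i=35: run of 'H' x 14 -> '14H'

RLE = 9H7B15H4B14H


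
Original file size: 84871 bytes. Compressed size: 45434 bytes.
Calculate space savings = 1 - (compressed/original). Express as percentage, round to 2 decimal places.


ratio = compressed/original = 45434/84871 = 0.53533
savings = 1 - ratio = 1 - 0.53533 = 0.46467
as a percentage: 0.46467 * 100 = 46.47%

Space savings = 1 - 45434/84871 = 46.47%


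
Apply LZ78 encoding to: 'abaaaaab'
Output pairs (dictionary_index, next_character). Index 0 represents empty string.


LZ78 encoding steps:
Dictionary: {0: ''}
Step 1: w='' (idx 0), next='a' -> output (0, 'a'), add 'a' as idx 1
Step 2: w='' (idx 0), next='b' -> output (0, 'b'), add 'b' as idx 2
Step 3: w='a' (idx 1), next='a' -> output (1, 'a'), add 'aa' as idx 3
Step 4: w='aa' (idx 3), next='a' -> output (3, 'a'), add 'aaa' as idx 4
Step 5: w='b' (idx 2), end of input -> output (2, '')


Encoded: [(0, 'a'), (0, 'b'), (1, 'a'), (3, 'a'), (2, '')]


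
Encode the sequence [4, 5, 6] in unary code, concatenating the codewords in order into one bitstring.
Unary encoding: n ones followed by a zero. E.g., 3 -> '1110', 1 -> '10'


Encode each number as n ones followed by a terminating 0:
  4 -> 11110 (5 bits)
  5 -> 111110 (6 bits)
  6 -> 1111110 (7 bits)
Total length = 5 + 6 + 7 = 18 bits.

Unary([4, 5, 6]) = 111101111101111110 (18 bits)


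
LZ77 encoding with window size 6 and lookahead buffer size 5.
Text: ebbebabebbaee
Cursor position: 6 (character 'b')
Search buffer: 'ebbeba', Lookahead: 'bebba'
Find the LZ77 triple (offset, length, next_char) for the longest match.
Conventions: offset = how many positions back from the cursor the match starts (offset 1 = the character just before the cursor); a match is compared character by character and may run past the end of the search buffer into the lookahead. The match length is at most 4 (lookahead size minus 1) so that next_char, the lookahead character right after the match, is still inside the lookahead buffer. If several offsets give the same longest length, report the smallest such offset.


Try each offset into the search buffer:
  offset=1 (pos 5, char 'a'): match length 0
  offset=2 (pos 4, char 'b'): match length 1
  offset=3 (pos 3, char 'e'): match length 0
  offset=4 (pos 2, char 'b'): match length 3
  offset=5 (pos 1, char 'b'): match length 1
  offset=6 (pos 0, char 'e'): match length 0
Longest match has length 3 at offset 4.
next_char = character at position 6 + 3 = 9 -> 'b'

Best match: offset=4, length=3 (matching 'beb' starting at position 2)
LZ77 triple: (4, 3, 'b')


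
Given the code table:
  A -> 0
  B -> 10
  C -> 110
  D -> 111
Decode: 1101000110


Decoding:
110 -> C
10 -> B
0 -> A
0 -> A
110 -> C


Result: CBAAC


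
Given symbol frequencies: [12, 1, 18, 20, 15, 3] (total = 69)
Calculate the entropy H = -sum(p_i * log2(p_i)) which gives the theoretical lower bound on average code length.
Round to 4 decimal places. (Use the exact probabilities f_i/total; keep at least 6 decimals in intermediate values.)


Per-symbol terms -p_i * log2(p_i) with p_i = f_i/69:
  p = 12/69 = 0.173913: log2(p) = -2.523562, -p*log2(p) = 0.438880
  p = 1/69 = 0.014493: log2(p) = -6.108524, -p*log2(p) = 0.088529
  p = 18/69 = 0.260870: log2(p) = -1.938599, -p*log2(p) = 0.505722
  p = 20/69 = 0.289855: log2(p) = -1.786596, -p*log2(p) = 0.517854
  p = 15/69 = 0.217391: log2(p) = -2.201634, -p*log2(p) = 0.478616
  p = 3/69 = 0.043478: log2(p) = -4.523562, -p*log2(p) = 0.196677
H = 0.438880 + 0.088529 + 0.505722 + 0.517854 + 0.478616 + 0.196677 = 2.226278

H = 2.2263 bits/symbol


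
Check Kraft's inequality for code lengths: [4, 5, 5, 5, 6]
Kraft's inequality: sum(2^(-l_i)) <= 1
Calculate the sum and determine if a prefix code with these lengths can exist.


Sum = 2^(-4) + 2^(-5) + 2^(-5) + 2^(-5) + 2^(-6)
    = 0.0625 + 0.03125 + 0.03125 + 0.03125 + 0.015625
    = 11/64 = 0.171875
Since 0.171875 <= 1, Kraft's inequality IS satisfied.
A prefix code with these lengths CAN exist.

Kraft sum = 0.171875. Satisfied.


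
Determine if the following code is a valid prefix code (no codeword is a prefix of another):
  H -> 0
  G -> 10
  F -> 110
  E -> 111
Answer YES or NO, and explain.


Checking each pair (does one codeword prefix another?):
  H='0' vs G='10': no prefix
  H='0' vs F='110': no prefix
  H='0' vs E='111': no prefix
  G='10' vs H='0': no prefix
  G='10' vs F='110': no prefix
  G='10' vs E='111': no prefix
  F='110' vs H='0': no prefix
  F='110' vs G='10': no prefix
  F='110' vs E='111': no prefix
  E='111' vs H='0': no prefix
  E='111' vs G='10': no prefix
  E='111' vs F='110': no prefix
No violation found over all pairs.

YES -- this is a valid prefix code. No codeword is a prefix of any other codeword.


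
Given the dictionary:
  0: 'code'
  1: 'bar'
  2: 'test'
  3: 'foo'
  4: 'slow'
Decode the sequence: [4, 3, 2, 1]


Look up each index in the dictionary:
  4 -> 'slow'
  3 -> 'foo'
  2 -> 'test'
  1 -> 'bar'

Decoded: "slow foo test bar"


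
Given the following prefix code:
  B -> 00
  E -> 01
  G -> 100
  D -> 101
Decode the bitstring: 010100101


Decoding step by step:
Bits 01 -> E
Bits 01 -> E
Bits 00 -> B
Bits 101 -> D


Decoded message: EEBD


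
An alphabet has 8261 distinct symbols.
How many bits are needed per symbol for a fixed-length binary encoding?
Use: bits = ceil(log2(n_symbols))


log2(8261) = 13.0121
Bracket: 2^13 = 8192 < 8261 <= 2^14 = 16384
So ceil(log2(8261)) = 14

bits = ceil(log2(8261)) = ceil(13.0121) = 14 bits


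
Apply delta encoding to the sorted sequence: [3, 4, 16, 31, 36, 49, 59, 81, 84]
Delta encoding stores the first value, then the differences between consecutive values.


First value: 3
Deltas:
  4 - 3 = 1
  16 - 4 = 12
  31 - 16 = 15
  36 - 31 = 5
  49 - 36 = 13
  59 - 49 = 10
  81 - 59 = 22
  84 - 81 = 3


Delta encoded: [3, 1, 12, 15, 5, 13, 10, 22, 3]


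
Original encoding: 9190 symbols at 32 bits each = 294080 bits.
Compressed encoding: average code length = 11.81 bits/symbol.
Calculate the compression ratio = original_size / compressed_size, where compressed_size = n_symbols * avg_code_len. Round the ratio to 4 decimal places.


original_size = n_symbols * orig_bits = 9190 * 32 = 294080 bits
compressed_size = n_symbols * avg_code_len = 9190 * 11.81 = 108533.9 bits
ratio = original_size / compressed_size = 294080 / 108533.9 = 2.7096

Compression ratio = 2.7096


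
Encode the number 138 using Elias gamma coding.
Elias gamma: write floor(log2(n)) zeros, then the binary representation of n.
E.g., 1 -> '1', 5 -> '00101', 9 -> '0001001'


num_bits = floor(log2(138)) + 1 = 8
leading_zeros = num_bits - 1 = 7
binary(138) = 10001010

Elias gamma(138) = '0000000' + '10001010' = 000000010001010 (15 bits)


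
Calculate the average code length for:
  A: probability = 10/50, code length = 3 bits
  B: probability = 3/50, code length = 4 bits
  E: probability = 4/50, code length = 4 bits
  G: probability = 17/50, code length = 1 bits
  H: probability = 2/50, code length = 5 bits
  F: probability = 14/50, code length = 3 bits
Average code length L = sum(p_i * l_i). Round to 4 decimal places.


Weighted contributions p_i * l_i:
  A: (10/50) * 3 = 30/50
  B: (3/50) * 4 = 12/50
  E: (4/50) * 4 = 16/50
  G: (17/50) * 1 = 17/50
  H: (2/50) * 5 = 10/50
  F: (14/50) * 3 = 42/50
Sum = (30 + 12 + 16 + 17 + 10 + 42)/50 = 127/50

L = 127/50 = 2.5400 bits/symbol


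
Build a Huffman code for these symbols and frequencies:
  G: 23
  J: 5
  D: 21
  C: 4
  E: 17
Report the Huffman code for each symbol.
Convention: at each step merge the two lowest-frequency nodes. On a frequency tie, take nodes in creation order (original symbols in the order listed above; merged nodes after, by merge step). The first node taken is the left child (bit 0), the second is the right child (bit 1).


Huffman tree construction:
Step 1: Merge C(4) + J(5) = 9
Step 2: Merge (C+J)(9) + E(17) = 26
Step 3: Merge D(21) + G(23) = 44
Step 4: Merge ((C+J)+E)(26) + (D+G)(44) = 70
Read each symbol's code off the tree from the root (left child = 0, right child = 1).

Codes:
  G: 11 (length 2)
  J: 001 (length 3)
  D: 10 (length 2)
  C: 000 (length 3)
  E: 01 (length 2)
Average code length: 149/70 = 2.1286 bits/symbol


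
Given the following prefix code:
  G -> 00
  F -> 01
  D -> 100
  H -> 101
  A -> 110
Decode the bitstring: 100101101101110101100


Decoding step by step:
Bits 100 -> D
Bits 101 -> H
Bits 101 -> H
Bits 101 -> H
Bits 110 -> A
Bits 101 -> H
Bits 100 -> D


Decoded message: DHHHAHD


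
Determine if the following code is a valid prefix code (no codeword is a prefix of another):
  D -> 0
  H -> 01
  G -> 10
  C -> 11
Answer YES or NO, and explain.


Checking each pair (does one codeword prefix another?):
  D='0' vs H='01': prefix -- VIOLATION

NO -- this is NOT a valid prefix code. D (0) is a prefix of H (01).


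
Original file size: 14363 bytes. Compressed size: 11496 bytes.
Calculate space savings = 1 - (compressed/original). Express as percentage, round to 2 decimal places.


ratio = compressed/original = 11496/14363 = 0.80039
savings = 1 - ratio = 1 - 0.80039 = 0.19961
as a percentage: 0.19961 * 100 = 19.96%

Space savings = 1 - 11496/14363 = 19.96%


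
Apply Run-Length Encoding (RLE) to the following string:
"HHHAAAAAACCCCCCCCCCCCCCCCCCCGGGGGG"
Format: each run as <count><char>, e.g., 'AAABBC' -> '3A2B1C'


Scanning runs left to right:
  i=0: run of 'H' x 3 -> '3H'
  i=3: run of 'A' x 6 -> '6A'
  i=9: run of 'C' x 19 -> '19C'
  i=28: run of 'G' x 6 -> '6G'

RLE = 3H6A19C6G


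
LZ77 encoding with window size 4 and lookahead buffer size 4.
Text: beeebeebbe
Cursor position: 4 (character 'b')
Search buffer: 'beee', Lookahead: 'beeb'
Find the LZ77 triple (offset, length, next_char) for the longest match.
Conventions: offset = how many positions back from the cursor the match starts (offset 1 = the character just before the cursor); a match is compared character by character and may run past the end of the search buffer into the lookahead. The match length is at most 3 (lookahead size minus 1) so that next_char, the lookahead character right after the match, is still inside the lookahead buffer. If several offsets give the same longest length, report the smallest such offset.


Try each offset into the search buffer:
  offset=1 (pos 3, char 'e'): match length 0
  offset=2 (pos 2, char 'e'): match length 0
  offset=3 (pos 1, char 'e'): match length 0
  offset=4 (pos 0, char 'b'): match length 3
Longest match has length 3 at offset 4.
next_char = character at position 4 + 3 = 7 -> 'b'

Best match: offset=4, length=3 (matching 'bee' starting at position 0)
LZ77 triple: (4, 3, 'b')


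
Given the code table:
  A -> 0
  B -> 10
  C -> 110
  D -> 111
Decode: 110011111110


Decoding:
110 -> C
0 -> A
111 -> D
111 -> D
10 -> B


Result: CADDB


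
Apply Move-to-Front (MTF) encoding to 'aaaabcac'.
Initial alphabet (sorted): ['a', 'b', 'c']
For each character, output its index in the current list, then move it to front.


MTF encoding:
'a': index 0 in ['a', 'b', 'c'] -> ['a', 'b', 'c']
'a': index 0 in ['a', 'b', 'c'] -> ['a', 'b', 'c']
'a': index 0 in ['a', 'b', 'c'] -> ['a', 'b', 'c']
'a': index 0 in ['a', 'b', 'c'] -> ['a', 'b', 'c']
'b': index 1 in ['a', 'b', 'c'] -> ['b', 'a', 'c']
'c': index 2 in ['b', 'a', 'c'] -> ['c', 'b', 'a']
'a': index 2 in ['c', 'b', 'a'] -> ['a', 'c', 'b']
'c': index 1 in ['a', 'c', 'b'] -> ['c', 'a', 'b']


Output: [0, 0, 0, 0, 1, 2, 2, 1]


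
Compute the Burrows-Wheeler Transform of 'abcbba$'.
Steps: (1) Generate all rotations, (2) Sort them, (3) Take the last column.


Rotations (sorted):
  0: $abcbba -> last char: a
  1: a$abcbb -> last char: b
  2: abcbba$ -> last char: $
  3: ba$abcb -> last char: b
  4: bba$abc -> last char: c
  5: bcbba$a -> last char: a
  6: cbba$ab -> last char: b


BWT = ab$bcab


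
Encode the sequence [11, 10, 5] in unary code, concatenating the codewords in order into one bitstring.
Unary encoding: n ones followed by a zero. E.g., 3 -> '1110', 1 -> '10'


Encode each number as n ones followed by a terminating 0:
  11 -> 111111111110 (12 bits)
  10 -> 11111111110 (11 bits)
  5 -> 111110 (6 bits)
Total length = 12 + 11 + 6 = 29 bits.

Unary([11, 10, 5]) = 11111111111011111111110111110 (29 bits)


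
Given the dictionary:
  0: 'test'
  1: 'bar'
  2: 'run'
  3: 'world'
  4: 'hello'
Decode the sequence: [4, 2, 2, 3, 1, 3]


Look up each index in the dictionary:
  4 -> 'hello'
  2 -> 'run'
  2 -> 'run'
  3 -> 'world'
  1 -> 'bar'
  3 -> 'world'

Decoded: "hello run run world bar world"


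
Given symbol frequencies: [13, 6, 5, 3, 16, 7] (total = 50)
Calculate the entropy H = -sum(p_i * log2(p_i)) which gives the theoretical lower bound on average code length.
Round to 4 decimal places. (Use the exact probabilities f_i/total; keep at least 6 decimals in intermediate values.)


Per-symbol terms -p_i * log2(p_i) with p_i = f_i/50:
  p = 13/50 = 0.260000: log2(p) = -1.943416, -p*log2(p) = 0.505288
  p = 6/50 = 0.120000: log2(p) = -3.058894, -p*log2(p) = 0.367067
  p = 5/50 = 0.100000: log2(p) = -3.321928, -p*log2(p) = 0.332193
  p = 3/50 = 0.060000: log2(p) = -4.058894, -p*log2(p) = 0.243534
  p = 16/50 = 0.320000: log2(p) = -1.643856, -p*log2(p) = 0.526034
  p = 7/50 = 0.140000: log2(p) = -2.836501, -p*log2(p) = 0.397110
H = 0.505288 + 0.367067 + 0.332193 + 0.243534 + 0.526034 + 0.397110 = 2.371226

H = 2.3712 bits/symbol


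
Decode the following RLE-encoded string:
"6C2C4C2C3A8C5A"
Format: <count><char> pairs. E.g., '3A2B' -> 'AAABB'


Expanding each <count><char> pair:
  6C -> 'CCCCCC'
  2C -> 'CC'
  4C -> 'CCCC'
  2C -> 'CC'
  3A -> 'AAA'
  8C -> 'CCCCCCCC'
  5A -> 'AAAAA'

Decoded = CCCCCCCCCCCCCCAAACCCCCCCCAAAAA


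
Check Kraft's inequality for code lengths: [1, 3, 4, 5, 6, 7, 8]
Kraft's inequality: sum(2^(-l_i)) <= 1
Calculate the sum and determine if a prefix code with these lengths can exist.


Sum = 2^(-1) + 2^(-3) + 2^(-4) + 2^(-5) + 2^(-6) + 2^(-7) + 2^(-8)
    = 0.5 + 0.125 + 0.0625 + 0.03125 + 0.015625 + 0.0078125 + 0.00390625
    = 191/256 = 0.74609375
Since 0.74609375 <= 1, Kraft's inequality IS satisfied.
A prefix code with these lengths CAN exist.

Kraft sum = 0.74609375. Satisfied.


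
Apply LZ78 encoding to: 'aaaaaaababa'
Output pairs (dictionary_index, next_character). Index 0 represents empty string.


LZ78 encoding steps:
Dictionary: {0: ''}
Step 1: w='' (idx 0), next='a' -> output (0, 'a'), add 'a' as idx 1
Step 2: w='a' (idx 1), next='a' -> output (1, 'a'), add 'aa' as idx 2
Step 3: w='aa' (idx 2), next='a' -> output (2, 'a'), add 'aaa' as idx 3
Step 4: w='a' (idx 1), next='b' -> output (1, 'b'), add 'ab' as idx 4
Step 5: w='ab' (idx 4), next='a' -> output (4, 'a'), add 'aba' as idx 5


Encoded: [(0, 'a'), (1, 'a'), (2, 'a'), (1, 'b'), (4, 'a')]


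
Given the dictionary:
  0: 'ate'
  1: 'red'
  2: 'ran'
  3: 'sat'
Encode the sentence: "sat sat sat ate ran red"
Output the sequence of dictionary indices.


Look up each word in the dictionary:
  'sat' -> 3
  'sat' -> 3
  'sat' -> 3
  'ate' -> 0
  'ran' -> 2
  'red' -> 1

Encoded: [3, 3, 3, 0, 2, 1]


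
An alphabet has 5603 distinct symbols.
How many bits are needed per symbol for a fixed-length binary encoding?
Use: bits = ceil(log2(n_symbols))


log2(5603) = 12.452
Bracket: 2^12 = 4096 < 5603 <= 2^13 = 8192
So ceil(log2(5603)) = 13

bits = ceil(log2(5603)) = ceil(12.452) = 13 bits


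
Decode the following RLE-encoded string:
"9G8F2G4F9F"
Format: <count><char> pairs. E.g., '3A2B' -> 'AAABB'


Expanding each <count><char> pair:
  9G -> 'GGGGGGGGG'
  8F -> 'FFFFFFFF'
  2G -> 'GG'
  4F -> 'FFFF'
  9F -> 'FFFFFFFFF'

Decoded = GGGGGGGGGFFFFFFFFGGFFFFFFFFFFFFF


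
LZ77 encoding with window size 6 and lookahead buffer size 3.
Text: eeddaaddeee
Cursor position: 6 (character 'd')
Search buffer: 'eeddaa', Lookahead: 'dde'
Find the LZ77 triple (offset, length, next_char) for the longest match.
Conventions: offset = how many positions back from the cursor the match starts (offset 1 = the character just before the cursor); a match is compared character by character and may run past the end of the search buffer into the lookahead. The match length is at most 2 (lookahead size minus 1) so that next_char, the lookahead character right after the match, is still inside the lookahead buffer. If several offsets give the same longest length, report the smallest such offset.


Try each offset into the search buffer:
  offset=1 (pos 5, char 'a'): match length 0
  offset=2 (pos 4, char 'a'): match length 0
  offset=3 (pos 3, char 'd'): match length 1
  offset=4 (pos 2, char 'd'): match length 2
  offset=5 (pos 1, char 'e'): match length 0
  offset=6 (pos 0, char 'e'): match length 0
Longest match has length 2 at offset 4.
next_char = character at position 6 + 2 = 8 -> 'e'

Best match: offset=4, length=2 (matching 'dd' starting at position 2)
LZ77 triple: (4, 2, 'e')


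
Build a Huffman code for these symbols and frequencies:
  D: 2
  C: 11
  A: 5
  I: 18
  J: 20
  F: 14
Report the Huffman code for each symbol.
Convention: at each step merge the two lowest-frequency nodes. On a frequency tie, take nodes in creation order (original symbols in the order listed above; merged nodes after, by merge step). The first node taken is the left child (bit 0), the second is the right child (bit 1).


Huffman tree construction:
Step 1: Merge D(2) + A(5) = 7
Step 2: Merge (D+A)(7) + C(11) = 18
Step 3: Merge F(14) + I(18) = 32
Step 4: Merge ((D+A)+C)(18) + J(20) = 38
Step 5: Merge (F+I)(32) + (((D+A)+C)+J)(38) = 70
Read each symbol's code off the tree from the root (left child = 0, right child = 1).

Codes:
  D: 1000 (length 4)
  C: 101 (length 3)
  A: 1001 (length 4)
  I: 01 (length 2)
  J: 11 (length 2)
  F: 00 (length 2)
Average code length: 165/70 = 2.3571 bits/symbol


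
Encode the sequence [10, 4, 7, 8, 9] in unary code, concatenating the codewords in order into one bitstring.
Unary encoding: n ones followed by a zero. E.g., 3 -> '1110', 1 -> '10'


Encode each number as n ones followed by a terminating 0:
  10 -> 11111111110 (11 bits)
  4 -> 11110 (5 bits)
  7 -> 11111110 (8 bits)
  8 -> 111111110 (9 bits)
  9 -> 1111111110 (10 bits)
Total length = 11 + 5 + 8 + 9 + 10 = 43 bits.

Unary([10, 4, 7, 8, 9]) = 1111111111011110111111101111111101111111110 (43 bits)


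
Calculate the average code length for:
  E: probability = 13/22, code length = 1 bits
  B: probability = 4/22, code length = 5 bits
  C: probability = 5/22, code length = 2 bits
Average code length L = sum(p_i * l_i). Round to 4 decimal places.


Weighted contributions p_i * l_i:
  E: (13/22) * 1 = 13/22
  B: (4/22) * 5 = 20/22
  C: (5/22) * 2 = 10/22
Sum = (13 + 20 + 10)/22 = 43/22

L = 43/22 = 1.9545 bits/symbol


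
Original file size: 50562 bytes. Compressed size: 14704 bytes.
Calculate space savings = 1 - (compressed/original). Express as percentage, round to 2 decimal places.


ratio = compressed/original = 14704/50562 = 0.290811
savings = 1 - ratio = 1 - 0.290811 = 0.709189
as a percentage: 0.709189 * 100 = 70.92%

Space savings = 1 - 14704/50562 = 70.92%


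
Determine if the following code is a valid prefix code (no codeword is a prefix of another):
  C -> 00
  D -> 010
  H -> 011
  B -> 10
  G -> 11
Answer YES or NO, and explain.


Checking each pair (does one codeword prefix another?):
  C='00' vs D='010': no prefix
  C='00' vs H='011': no prefix
  C='00' vs B='10': no prefix
  C='00' vs G='11': no prefix
  D='010' vs C='00': no prefix
  D='010' vs H='011': no prefix
  D='010' vs B='10': no prefix
  D='010' vs G='11': no prefix
  H='011' vs C='00': no prefix
  H='011' vs D='010': no prefix
  H='011' vs B='10': no prefix
  H='011' vs G='11': no prefix
  B='10' vs C='00': no prefix
  B='10' vs D='010': no prefix
  B='10' vs H='011': no prefix
  B='10' vs G='11': no prefix
  G='11' vs C='00': no prefix
  G='11' vs D='010': no prefix
  G='11' vs H='011': no prefix
  G='11' vs B='10': no prefix
No violation found over all pairs.

YES -- this is a valid prefix code. No codeword is a prefix of any other codeword.
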